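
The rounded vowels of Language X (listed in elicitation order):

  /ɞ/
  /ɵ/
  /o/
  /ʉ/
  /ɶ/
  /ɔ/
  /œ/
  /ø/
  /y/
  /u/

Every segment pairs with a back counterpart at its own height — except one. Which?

/ɶ/

High: /y/ ~ /ʉ/ ~ /u/
High-mid: /ø/ ~ /ɵ/ ~ /o/
Low-mid: /œ/ ~ /ɞ/ ~ /ɔ/
Low: only /ɶ/ (front); no back partner.
So /ɶ/ is the unpaired segment.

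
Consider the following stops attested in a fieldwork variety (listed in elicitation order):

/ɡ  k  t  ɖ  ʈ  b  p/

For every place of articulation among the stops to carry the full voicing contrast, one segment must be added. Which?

/d/

Voiceless: /p/ (bilabial), /t/ (alveolar), /ʈ/ (retroflex), /k/ (velar).
Voiced: /b/ (bilabial), /ɖ/ (retroflex), /ɡ/ (velar).
The alveolar row has no voiced member, so the gap is the voiced alveolar stop /d/.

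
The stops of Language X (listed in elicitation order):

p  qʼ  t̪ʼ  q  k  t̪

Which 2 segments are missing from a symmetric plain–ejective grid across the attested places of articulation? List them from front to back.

/pʼ/, /kʼ/

Plain: /p/ (bilabial), /t̪/ (dental), /k/ (velar), /q/ (uvular).
Ejective: /t̪ʼ/ (dental), /qʼ/ (uvular).
Gaps, from front to back: bilabial lacks ejective (/pʼ/); velar lacks ejective (/kʼ/).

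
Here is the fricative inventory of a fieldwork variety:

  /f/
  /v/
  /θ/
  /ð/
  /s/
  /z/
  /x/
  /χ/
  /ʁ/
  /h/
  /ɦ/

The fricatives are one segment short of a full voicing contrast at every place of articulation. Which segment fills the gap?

place of articulation  voiceless  voiced  
labiodental       f         v       
dental            θ         ð       
alveolar          s         z       
velar             x         —       
uvular            χ         ʁ       
glottal           h         ɦ       
The velar row has no voiced member, so the gap is the voiced velar fricative /ɣ/.

/ɣ/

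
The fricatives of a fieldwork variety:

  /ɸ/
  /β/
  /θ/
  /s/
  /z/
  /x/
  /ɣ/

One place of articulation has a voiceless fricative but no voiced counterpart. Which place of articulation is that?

Voiceless: /ɸ/ (bilabial), /θ/ (dental), /s/ (alveolar), /x/ (velar).
Voiced: /β/ (bilabial), /z/ (alveolar), /ɣ/ (velar).
Every place of articulation has a voiced member except dental, where /ð/ would be expected.

dental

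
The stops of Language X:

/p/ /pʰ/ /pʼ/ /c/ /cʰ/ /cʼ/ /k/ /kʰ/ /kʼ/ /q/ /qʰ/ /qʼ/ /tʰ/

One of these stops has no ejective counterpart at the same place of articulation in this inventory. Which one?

Bilabial: /p/ ~ /pʰ/ ~ /pʼ/
Palatal: /c/ ~ /cʰ/ ~ /cʼ/
Velar: /k/ ~ /kʰ/ ~ /kʼ/
Uvular: /q/ ~ /qʰ/ ~ /qʼ/
Alveolar: only /tʰ/ (aspirated); no ejective partner.
So /tʰ/ is the unpaired segment.

/tʰ/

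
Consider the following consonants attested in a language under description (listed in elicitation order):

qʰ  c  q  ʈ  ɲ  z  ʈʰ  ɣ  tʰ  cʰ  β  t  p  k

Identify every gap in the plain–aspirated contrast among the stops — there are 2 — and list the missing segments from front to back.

/pʰ/, /kʰ/

place of articulation  plain     aspirated
bilabial          p         —       
alveolar          t         tʰ      
retroflex         ʈ         ʈʰ      
palatal           c         cʰ      
velar             k         —       
uvular            q         qʰ      
Gaps, from front to back: bilabial lacks aspirated (/pʰ/); velar lacks aspirated (/kʰ/).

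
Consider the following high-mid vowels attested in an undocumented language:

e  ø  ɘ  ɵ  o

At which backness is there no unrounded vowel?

back

front: unrounded /e/, rounded /ø/.
central: unrounded /ɘ/, rounded /ɵ/.
back: unrounded —, rounded /o/.
Every backness has an unrounded member except back, where /ɤ/ would be expected.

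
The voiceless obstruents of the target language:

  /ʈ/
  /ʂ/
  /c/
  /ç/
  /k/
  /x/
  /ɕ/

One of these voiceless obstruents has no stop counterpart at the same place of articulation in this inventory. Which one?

Retroflex: /ʈ/ ~ /ʂ/
Palatal: /c/ ~ /ç/
Velar: /k/ ~ /x/
Alveolo-palatal: only /ɕ/ (fricative); no stop partner.
So /ɕ/ is the unpaired segment.

/ɕ/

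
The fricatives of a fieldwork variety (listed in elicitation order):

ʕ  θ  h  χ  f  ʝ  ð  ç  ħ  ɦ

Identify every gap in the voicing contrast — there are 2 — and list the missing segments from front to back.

labiodental: voiceless /f/, voiced —.
dental: voiceless /θ/, voiced /ð/.
palatal: voiceless /ç/, voiced /ʝ/.
uvular: voiceless /χ/, voiced —.
pharyngeal: voiceless /ħ/, voiced /ʕ/.
glottal: voiceless /h/, voiced /ɦ/.
Gaps, from front to back: labiodental lacks voiced (/v/); uvular lacks voiced (/ʁ/).

/v/, /ʁ/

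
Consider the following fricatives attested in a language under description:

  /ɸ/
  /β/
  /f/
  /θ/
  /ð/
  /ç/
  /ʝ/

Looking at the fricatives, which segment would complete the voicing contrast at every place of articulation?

/v/

place of articulation  voiceless  voiced  
bilabial          ɸ         β       
labiodental       f         —       
dental            θ         ð       
palatal           ç         ʝ       
The labiodental row has no voiced member, so the gap is the voiced labiodental fricative /v/.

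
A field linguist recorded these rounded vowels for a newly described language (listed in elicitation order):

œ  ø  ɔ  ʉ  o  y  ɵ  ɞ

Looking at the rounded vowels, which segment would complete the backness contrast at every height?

height            front     central   back    
high              y         ʉ         —       
high-mid          ø         ɵ         o       
low-mid           œ         ɞ         ɔ       
The high row has no back member, so the gap is the high back rounded vowel /u/.

/u/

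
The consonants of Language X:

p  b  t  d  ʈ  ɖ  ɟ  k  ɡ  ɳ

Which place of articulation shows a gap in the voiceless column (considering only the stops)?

palatal

place of articulation  voiceless  voiced  
bilabial          p         b       
alveolar          t         d       
retroflex         ʈ         ɖ       
palatal           —         ɟ       
velar             k         ɡ       
Every place of articulation has a voiceless member except palatal, where /c/ would be expected.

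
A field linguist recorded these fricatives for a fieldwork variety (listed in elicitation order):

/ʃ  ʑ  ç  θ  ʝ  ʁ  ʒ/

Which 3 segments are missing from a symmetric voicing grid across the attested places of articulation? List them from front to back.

dental: voiceless /θ/, voiced —.
postalveolar: voiceless /ʃ/, voiced /ʒ/.
alveolo-palatal: voiceless —, voiced /ʑ/.
palatal: voiceless /ç/, voiced /ʝ/.
uvular: voiceless —, voiced /ʁ/.
Gaps, from front to back: dental lacks voiced (/ð/); alveolo-palatal lacks voiceless (/ɕ/); uvular lacks voiceless (/χ/).

/ð/, /ɕ/, /χ/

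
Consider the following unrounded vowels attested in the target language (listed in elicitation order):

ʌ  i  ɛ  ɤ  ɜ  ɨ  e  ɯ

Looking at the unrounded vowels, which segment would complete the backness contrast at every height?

/ɘ/

high: front /i/, central /ɨ/, back /ɯ/.
high-mid: front /e/, central —, back /ɤ/.
low-mid: front /ɛ/, central /ɜ/, back /ʌ/.
The high-mid row has no central member, so the gap is the high-mid central unrounded vowel /ɘ/.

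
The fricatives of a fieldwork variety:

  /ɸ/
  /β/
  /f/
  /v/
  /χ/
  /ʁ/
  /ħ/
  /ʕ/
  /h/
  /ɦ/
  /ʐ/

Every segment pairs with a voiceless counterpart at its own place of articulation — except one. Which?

/ʐ/

Bilabial: /ɸ/ ~ /β/
Labiodental: /f/ ~ /v/
Uvular: /χ/ ~ /ʁ/
Pharyngeal: /ħ/ ~ /ʕ/
Glottal: /h/ ~ /ɦ/
Retroflex: only /ʐ/ (voiced); no voiceless partner.
So /ʐ/ is the unpaired segment.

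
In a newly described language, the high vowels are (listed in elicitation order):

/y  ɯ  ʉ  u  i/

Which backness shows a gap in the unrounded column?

central

front: unrounded /i/, rounded /y/.
central: unrounded —, rounded /ʉ/.
back: unrounded /ɯ/, rounded /u/.
Every backness has an unrounded member except central, where /ɨ/ would be expected.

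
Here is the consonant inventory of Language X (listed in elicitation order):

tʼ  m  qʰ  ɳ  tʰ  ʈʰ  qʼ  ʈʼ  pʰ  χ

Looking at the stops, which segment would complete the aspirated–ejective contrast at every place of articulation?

bilabial: aspirated /pʰ/, ejective —.
alveolar: aspirated /tʰ/, ejective /tʼ/.
retroflex: aspirated /ʈʰ/, ejective /ʈʼ/.
uvular: aspirated /qʰ/, ejective /qʼ/.
The bilabial row has no ejective member, so the gap is the ejective bilabial stop /pʼ/.

/pʼ/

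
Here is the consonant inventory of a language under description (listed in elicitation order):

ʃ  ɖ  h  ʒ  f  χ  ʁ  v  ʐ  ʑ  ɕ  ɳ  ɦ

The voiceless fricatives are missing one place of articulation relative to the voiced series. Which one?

retroflex

labiodental: voiceless /f/, voiced /v/.
postalveolar: voiceless /ʃ/, voiced /ʒ/.
retroflex: voiceless —, voiced /ʐ/.
alveolo-palatal: voiceless /ɕ/, voiced /ʑ/.
uvular: voiceless /χ/, voiced /ʁ/.
glottal: voiceless /h/, voiced /ɦ/.
Every place of articulation has a voiceless member except retroflex, where /ʂ/ would be expected.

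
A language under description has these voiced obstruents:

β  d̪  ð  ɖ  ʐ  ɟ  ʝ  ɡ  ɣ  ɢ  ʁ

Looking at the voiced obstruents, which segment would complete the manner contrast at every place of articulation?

place of articulation  stop      fricative
bilabial          —         β       
dental            d̪        ð       
retroflex         ɖ         ʐ       
palatal           ɟ         ʝ       
velar             ɡ         ɣ       
uvular            ɢ         ʁ       
The bilabial row has no stop member, so the gap is the bilabial stop /b/.

/b/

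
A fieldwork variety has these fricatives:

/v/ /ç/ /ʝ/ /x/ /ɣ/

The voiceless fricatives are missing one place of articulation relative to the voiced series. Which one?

place of articulation  voiceless  voiced  
labiodental       —         v       
palatal           ç         ʝ       
velar             x         ɣ       
Every place of articulation has a voiceless member except labiodental, where /f/ would be expected.

labiodental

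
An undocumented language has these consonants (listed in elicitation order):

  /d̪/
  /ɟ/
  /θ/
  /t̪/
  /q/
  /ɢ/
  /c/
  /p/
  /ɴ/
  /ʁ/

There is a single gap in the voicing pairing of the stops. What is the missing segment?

place of articulation  voiceless  voiced  
bilabial          p         —       
dental            t̪        d̪      
palatal           c         ɟ       
uvular            q         ɢ       
The bilabial row has no voiced member, so the gap is the voiced bilabial stop /b/.

/b/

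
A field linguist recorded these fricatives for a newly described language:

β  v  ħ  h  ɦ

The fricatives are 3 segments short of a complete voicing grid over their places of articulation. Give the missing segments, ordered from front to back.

/ɸ/, /f/, /ʕ/

bilabial: voiceless —, voiced /β/.
labiodental: voiceless —, voiced /v/.
pharyngeal: voiceless /ħ/, voiced —.
glottal: voiceless /h/, voiced /ɦ/.
Gaps, from front to back: bilabial lacks voiceless (/ɸ/); labiodental lacks voiceless (/f/); pharyngeal lacks voiced (/ʕ/).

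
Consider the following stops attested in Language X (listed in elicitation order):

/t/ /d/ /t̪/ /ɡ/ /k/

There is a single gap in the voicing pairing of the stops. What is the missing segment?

/d̪/

place of articulation  voiceless  voiced  
dental            t̪        —       
alveolar          t         d       
velar             k         ɡ       
The dental row has no voiced member, so the gap is the voiced dental stop /d̪/.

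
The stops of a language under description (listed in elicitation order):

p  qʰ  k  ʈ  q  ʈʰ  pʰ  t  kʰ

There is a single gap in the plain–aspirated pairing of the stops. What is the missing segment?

Plain: /p/ (bilabial), /t/ (alveolar), /ʈ/ (retroflex), /k/ (velar), /q/ (uvular).
Aspirated: /pʰ/ (bilabial), /ʈʰ/ (retroflex), /kʰ/ (velar), /qʰ/ (uvular).
The alveolar row has no aspirated member, so the gap is the aspirated alveolar stop /tʰ/.

/tʰ/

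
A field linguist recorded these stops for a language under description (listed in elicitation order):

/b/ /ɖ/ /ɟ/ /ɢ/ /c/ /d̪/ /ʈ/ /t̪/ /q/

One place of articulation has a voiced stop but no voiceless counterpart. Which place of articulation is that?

bilabial: voiceless —, voiced /b/.
dental: voiceless /t̪/, voiced /d̪/.
retroflex: voiceless /ʈ/, voiced /ɖ/.
palatal: voiceless /c/, voiced /ɟ/.
uvular: voiceless /q/, voiced /ɢ/.
Every place of articulation has a voiceless member except bilabial, where /p/ would be expected.

bilabial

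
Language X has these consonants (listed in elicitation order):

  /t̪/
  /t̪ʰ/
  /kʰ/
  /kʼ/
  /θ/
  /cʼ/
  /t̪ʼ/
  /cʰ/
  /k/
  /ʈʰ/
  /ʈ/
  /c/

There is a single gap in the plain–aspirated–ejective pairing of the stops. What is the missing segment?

/ʈʼ/

place of articulation  plain     aspirated  ejective
dental            t̪        t̪ʰ       t̪ʼ     
retroflex         ʈ         ʈʰ        —       
palatal           c         cʰ        cʼ      
velar             k         kʰ        kʼ      
The retroflex row has no ejective member, so the gap is the ejective retroflex stop /ʈʼ/.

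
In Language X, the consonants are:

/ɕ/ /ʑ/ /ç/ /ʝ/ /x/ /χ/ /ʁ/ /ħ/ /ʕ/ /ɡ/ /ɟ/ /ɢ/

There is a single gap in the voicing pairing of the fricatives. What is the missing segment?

alveolo-palatal: voiceless /ɕ/, voiced /ʑ/.
palatal: voiceless /ç/, voiced /ʝ/.
velar: voiceless /x/, voiced —.
uvular: voiceless /χ/, voiced /ʁ/.
pharyngeal: voiceless /ħ/, voiced /ʕ/.
The velar row has no voiced member, so the gap is the voiced velar fricative /ɣ/.

/ɣ/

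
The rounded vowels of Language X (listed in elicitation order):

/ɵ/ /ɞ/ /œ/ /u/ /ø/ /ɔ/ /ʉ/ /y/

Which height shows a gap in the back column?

high-mid

Front: /y/ (high), /ø/ (high-mid), /œ/ (low-mid).
Central: /ʉ/ (high), /ɵ/ (high-mid), /ɞ/ (low-mid).
Back: /u/ (high), /ɔ/ (low-mid).
Every height has a back member except high-mid, where /o/ would be expected.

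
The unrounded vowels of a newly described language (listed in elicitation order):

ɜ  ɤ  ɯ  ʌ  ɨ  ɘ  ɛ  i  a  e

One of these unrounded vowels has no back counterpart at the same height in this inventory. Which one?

/a/

High: /i/ ~ /ɨ/ ~ /ɯ/
High-mid: /e/ ~ /ɘ/ ~ /ɤ/
Low-mid: /ɛ/ ~ /ɜ/ ~ /ʌ/
Low: only /a/ (front); no back partner.
So /a/ is the unpaired segment.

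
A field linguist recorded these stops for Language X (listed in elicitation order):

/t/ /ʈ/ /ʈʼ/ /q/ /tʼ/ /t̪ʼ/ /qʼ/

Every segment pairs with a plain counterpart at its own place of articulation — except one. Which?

Alveolar: /t/ ~ /tʼ/
Retroflex: /ʈ/ ~ /ʈʼ/
Uvular: /q/ ~ /qʼ/
Dental: only /t̪ʼ/ (ejective); no plain partner.
So /t̪ʼ/ is the unpaired segment.

/t̪ʼ/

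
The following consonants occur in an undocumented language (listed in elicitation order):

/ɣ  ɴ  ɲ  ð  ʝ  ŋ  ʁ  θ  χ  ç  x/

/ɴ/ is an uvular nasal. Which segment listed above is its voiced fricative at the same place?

The voiced fricative at the same place is a voiced uvular fricative — in this inventory, /ʁ/.

/ʁ/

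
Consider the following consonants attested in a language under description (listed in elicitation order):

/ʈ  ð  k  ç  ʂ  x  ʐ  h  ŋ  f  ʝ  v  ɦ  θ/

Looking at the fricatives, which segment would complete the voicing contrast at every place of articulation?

Voiceless: /f/ (labiodental), /θ/ (dental), /ʂ/ (retroflex), /ç/ (palatal), /x/ (velar), /h/ (glottal).
Voiced: /v/ (labiodental), /ð/ (dental), /ʐ/ (retroflex), /ʝ/ (palatal), /ɦ/ (glottal).
The velar row has no voiced member, so the gap is the voiced velar fricative /ɣ/.

/ɣ/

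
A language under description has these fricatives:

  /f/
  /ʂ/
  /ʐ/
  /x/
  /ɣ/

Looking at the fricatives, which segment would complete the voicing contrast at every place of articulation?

/v/

Voiceless: /f/ (labiodental), /ʂ/ (retroflex), /x/ (velar).
Voiced: /ʐ/ (retroflex), /ɣ/ (velar).
The labiodental row has no voiced member, so the gap is the voiced labiodental fricative /v/.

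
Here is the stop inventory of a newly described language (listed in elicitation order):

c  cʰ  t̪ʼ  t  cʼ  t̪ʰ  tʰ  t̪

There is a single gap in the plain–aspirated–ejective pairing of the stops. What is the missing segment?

dental: plain /t̪/, aspirated /t̪ʰ/, ejective /t̪ʼ/.
alveolar: plain /t/, aspirated /tʰ/, ejective —.
palatal: plain /c/, aspirated /cʰ/, ejective /cʼ/.
The alveolar row has no ejective member, so the gap is the ejective alveolar stop /tʼ/.

/tʼ/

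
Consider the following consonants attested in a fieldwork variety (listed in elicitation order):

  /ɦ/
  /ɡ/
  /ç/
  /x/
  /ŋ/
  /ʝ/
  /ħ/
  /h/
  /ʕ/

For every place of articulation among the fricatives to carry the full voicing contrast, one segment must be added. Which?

palatal: voiceless /ç/, voiced /ʝ/.
velar: voiceless /x/, voiced —.
pharyngeal: voiceless /ħ/, voiced /ʕ/.
glottal: voiceless /h/, voiced /ɦ/.
The velar row has no voiced member, so the gap is the voiced velar fricative /ɣ/.

/ɣ/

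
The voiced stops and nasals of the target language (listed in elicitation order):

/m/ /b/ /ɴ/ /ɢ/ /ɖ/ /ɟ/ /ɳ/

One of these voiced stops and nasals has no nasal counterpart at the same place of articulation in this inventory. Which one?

Bilabial: /b/ ~ /m/
Retroflex: /ɖ/ ~ /ɳ/
Uvular: /ɢ/ ~ /ɴ/
Palatal: only /ɟ/ (oral stop); no nasal partner.
So /ɟ/ is the unpaired segment.

/ɟ/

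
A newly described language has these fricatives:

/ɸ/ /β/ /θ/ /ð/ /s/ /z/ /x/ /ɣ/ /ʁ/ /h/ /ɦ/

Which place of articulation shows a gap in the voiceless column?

uvular

Voiceless: /ɸ/ (bilabial), /θ/ (dental), /s/ (alveolar), /x/ (velar), /h/ (glottal).
Voiced: /β/ (bilabial), /ð/ (dental), /z/ (alveolar), /ɣ/ (velar), /ʁ/ (uvular), /ɦ/ (glottal).
Every place of articulation has a voiceless member except uvular, where /χ/ would be expected.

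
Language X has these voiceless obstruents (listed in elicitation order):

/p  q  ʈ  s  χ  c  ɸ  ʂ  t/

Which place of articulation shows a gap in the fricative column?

bilabial: stop /p/, fricative /ɸ/.
alveolar: stop /t/, fricative /s/.
retroflex: stop /ʈ/, fricative /ʂ/.
palatal: stop /c/, fricative —.
uvular: stop /q/, fricative /χ/.
Every place of articulation has a fricative member except palatal, where /ç/ would be expected.

palatal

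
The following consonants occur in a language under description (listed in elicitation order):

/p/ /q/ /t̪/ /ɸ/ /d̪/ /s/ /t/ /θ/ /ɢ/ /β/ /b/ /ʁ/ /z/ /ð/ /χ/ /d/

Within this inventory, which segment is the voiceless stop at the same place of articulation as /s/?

/s/ is a voiceless alveolar fricative.
The voiceless stop at the same place is a voiceless alveolar stop — in this inventory, /t/.

/t/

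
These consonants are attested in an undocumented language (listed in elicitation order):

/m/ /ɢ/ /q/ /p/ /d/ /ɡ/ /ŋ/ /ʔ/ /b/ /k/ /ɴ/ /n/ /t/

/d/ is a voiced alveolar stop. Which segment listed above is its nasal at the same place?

/n/

The nasal at the same place is an alveolar nasal — in this inventory, /n/.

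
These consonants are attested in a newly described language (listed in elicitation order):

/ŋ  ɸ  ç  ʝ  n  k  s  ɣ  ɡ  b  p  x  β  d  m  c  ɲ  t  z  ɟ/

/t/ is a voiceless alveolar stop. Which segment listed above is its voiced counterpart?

The voiced counterpart is a voiced alveolar stop — in this inventory, /d/.

/d/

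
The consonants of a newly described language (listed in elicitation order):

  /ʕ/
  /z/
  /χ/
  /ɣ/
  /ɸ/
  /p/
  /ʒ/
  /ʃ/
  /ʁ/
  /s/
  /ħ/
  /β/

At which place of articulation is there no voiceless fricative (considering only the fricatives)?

bilabial: voiceless /ɸ/, voiced /β/.
alveolar: voiceless /s/, voiced /z/.
postalveolar: voiceless /ʃ/, voiced /ʒ/.
velar: voiceless —, voiced /ɣ/.
uvular: voiceless /χ/, voiced /ʁ/.
pharyngeal: voiceless /ħ/, voiced /ʕ/.
Every place of articulation has a voiceless member except velar, where /x/ would be expected.

velar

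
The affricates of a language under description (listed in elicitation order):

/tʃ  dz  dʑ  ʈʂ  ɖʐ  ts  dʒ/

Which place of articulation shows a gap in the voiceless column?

alveolar: voiceless /ts/, voiced /dz/.
postalveolar: voiceless /tʃ/, voiced /dʒ/.
retroflex: voiceless /ʈʂ/, voiced /ɖʐ/.
alveolo-palatal: voiceless —, voiced /dʑ/.
Every place of articulation has a voiceless member except alveolo-palatal, where /tɕ/ would be expected.

alveolo-palatal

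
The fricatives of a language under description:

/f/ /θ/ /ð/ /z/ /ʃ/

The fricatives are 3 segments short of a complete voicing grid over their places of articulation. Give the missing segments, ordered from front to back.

/v/, /s/, /ʒ/

labiodental: voiceless /f/, voiced —.
dental: voiceless /θ/, voiced /ð/.
alveolar: voiceless —, voiced /z/.
postalveolar: voiceless /ʃ/, voiced —.
Gaps, from front to back: labiodental lacks voiced (/v/); alveolar lacks voiceless (/s/); postalveolar lacks voiced (/ʒ/).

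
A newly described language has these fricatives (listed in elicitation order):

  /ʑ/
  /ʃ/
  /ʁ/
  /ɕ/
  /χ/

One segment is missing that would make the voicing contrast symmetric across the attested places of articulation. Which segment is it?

Voiceless: /ʃ/ (postalveolar), /ɕ/ (alveolo-palatal), /χ/ (uvular).
Voiced: /ʑ/ (alveolo-palatal), /ʁ/ (uvular).
The postalveolar row has no voiced member, so the gap is the voiced postalveolar fricative /ʒ/.

/ʒ/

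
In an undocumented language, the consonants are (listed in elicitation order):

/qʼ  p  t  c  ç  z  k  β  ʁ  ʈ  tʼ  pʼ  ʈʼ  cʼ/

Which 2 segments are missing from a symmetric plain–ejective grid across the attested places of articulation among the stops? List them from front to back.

/kʼ/, /q/

place of articulation  plain     ejective
bilabial          p         pʼ      
alveolar          t         tʼ      
retroflex         ʈ         ʈʼ      
palatal           c         cʼ      
velar             k         —       
uvular            —         qʼ      
Gaps, from front to back: velar lacks ejective (/kʼ/); uvular lacks plain (/q/).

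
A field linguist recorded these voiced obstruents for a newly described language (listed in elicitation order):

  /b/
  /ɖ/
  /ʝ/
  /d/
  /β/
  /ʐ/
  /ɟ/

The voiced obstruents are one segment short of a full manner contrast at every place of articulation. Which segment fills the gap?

Stop: /b/ (bilabial), /d/ (alveolar), /ɖ/ (retroflex), /ɟ/ (palatal).
Fricative: /β/ (bilabial), /ʐ/ (retroflex), /ʝ/ (palatal).
The alveolar row has no fricative member, so the gap is the alveolar fricative /z/.

/z/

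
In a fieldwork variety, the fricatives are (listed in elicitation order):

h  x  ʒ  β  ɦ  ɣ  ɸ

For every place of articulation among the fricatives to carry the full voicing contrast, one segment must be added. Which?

/ʃ/

place of articulation  voiceless  voiced  
bilabial          ɸ         β       
postalveolar      —         ʒ       
velar             x         ɣ       
glottal           h         ɦ       
The postalveolar row has no voiceless member, so the gap is the voiceless postalveolar fricative /ʃ/.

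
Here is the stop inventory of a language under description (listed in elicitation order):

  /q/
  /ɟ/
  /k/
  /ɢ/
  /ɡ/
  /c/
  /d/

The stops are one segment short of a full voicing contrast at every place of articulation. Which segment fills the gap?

/t/

place of articulation  voiceless  voiced  
alveolar          —         d       
palatal           c         ɟ       
velar             k         ɡ       
uvular            q         ɢ       
The alveolar row has no voiceless member, so the gap is the voiceless alveolar stop /t/.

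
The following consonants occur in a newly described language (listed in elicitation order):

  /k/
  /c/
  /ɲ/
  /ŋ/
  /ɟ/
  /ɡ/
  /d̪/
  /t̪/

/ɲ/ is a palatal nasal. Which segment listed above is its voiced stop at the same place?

/ɟ/

The voiced stop at the same place is a voiced palatal stop — in this inventory, /ɟ/.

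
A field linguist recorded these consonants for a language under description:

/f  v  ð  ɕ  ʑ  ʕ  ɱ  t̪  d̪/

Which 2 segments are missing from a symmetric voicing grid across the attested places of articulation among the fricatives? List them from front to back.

/θ/, /ħ/

place of articulation  voiceless  voiced  
labiodental       f         v       
dental            —         ð       
alveolo-palatal   ɕ         ʑ       
pharyngeal        —         ʕ       
Gaps, from front to back: dental lacks voiceless (/θ/); pharyngeal lacks voiceless (/ħ/).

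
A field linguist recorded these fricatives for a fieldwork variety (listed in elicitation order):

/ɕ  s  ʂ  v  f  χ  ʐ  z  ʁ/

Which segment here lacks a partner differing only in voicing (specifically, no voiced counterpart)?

/ɕ/

Labiodental: /f/ ~ /v/
Alveolar: /s/ ~ /z/
Retroflex: /ʂ/ ~ /ʐ/
Uvular: /χ/ ~ /ʁ/
Alveolo-palatal: only /ɕ/ (voiceless); no voiced partner.
So /ɕ/ is the unpaired segment.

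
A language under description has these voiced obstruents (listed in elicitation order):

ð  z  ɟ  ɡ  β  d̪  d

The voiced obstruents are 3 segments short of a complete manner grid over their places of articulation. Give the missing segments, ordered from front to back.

/b/, /ʝ/, /ɣ/

Stop: /d̪/ (dental), /d/ (alveolar), /ɟ/ (palatal), /ɡ/ (velar).
Fricative: /β/ (bilabial), /ð/ (dental), /z/ (alveolar).
Gaps, from front to back: bilabial lacks stop (/b/); palatal lacks fricative (/ʝ/); velar lacks fricative (/ɣ/).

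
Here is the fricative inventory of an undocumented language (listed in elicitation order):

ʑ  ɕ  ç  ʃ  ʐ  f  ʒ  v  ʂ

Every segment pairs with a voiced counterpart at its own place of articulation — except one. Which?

Labiodental: /f/ ~ /v/
Postalveolar: /ʃ/ ~ /ʒ/
Retroflex: /ʂ/ ~ /ʐ/
Alveolo-palatal: /ɕ/ ~ /ʑ/
Palatal: only /ç/ (voiceless); no voiced partner.
So /ç/ is the unpaired segment.

/ç/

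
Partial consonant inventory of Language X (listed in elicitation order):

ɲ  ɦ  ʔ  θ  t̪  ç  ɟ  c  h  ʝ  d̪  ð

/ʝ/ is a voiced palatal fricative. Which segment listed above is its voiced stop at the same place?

/ɟ/

The voiced stop at the same place is a voiced palatal stop — in this inventory, /ɟ/.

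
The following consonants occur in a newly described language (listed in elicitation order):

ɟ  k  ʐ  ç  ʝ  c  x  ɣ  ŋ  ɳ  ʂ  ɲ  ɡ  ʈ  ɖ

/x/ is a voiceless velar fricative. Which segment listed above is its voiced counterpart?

The voiced counterpart is a voiced velar fricative — in this inventory, /ɣ/.

/ɣ/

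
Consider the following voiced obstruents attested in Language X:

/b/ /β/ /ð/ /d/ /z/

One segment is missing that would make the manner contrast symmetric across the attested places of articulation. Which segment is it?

Stop: /b/ (bilabial), /d/ (alveolar).
Fricative: /β/ (bilabial), /ð/ (dental), /z/ (alveolar).
The dental row has no stop member, so the gap is the dental stop /d̪/.

/d̪/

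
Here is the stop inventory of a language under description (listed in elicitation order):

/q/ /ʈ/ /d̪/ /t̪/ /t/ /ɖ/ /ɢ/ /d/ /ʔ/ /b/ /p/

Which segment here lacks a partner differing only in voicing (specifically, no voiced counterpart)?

Bilabial: /p/ ~ /b/
Dental: /t̪/ ~ /d̪/
Alveolar: /t/ ~ /d/
Retroflex: /ʈ/ ~ /ɖ/
Uvular: /q/ ~ /ɢ/
Glottal: only /ʔ/ (voiceless); no voiced partner.
So /ʔ/ is the unpaired segment.

/ʔ/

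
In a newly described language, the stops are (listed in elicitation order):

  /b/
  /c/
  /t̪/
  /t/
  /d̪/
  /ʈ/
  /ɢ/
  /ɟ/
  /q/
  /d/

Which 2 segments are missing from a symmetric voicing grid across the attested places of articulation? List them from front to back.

Voiceless: /t̪/ (dental), /t/ (alveolar), /ʈ/ (retroflex), /c/ (palatal), /q/ (uvular).
Voiced: /b/ (bilabial), /d̪/ (dental), /d/ (alveolar), /ɟ/ (palatal), /ɢ/ (uvular).
Gaps, from front to back: bilabial lacks voiceless (/p/); retroflex lacks voiced (/ɖ/).

/p/, /ɖ/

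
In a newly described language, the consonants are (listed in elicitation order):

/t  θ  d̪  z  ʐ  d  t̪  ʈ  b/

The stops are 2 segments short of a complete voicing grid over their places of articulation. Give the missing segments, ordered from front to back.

/p/, /ɖ/

bilabial: voiceless —, voiced /b/.
dental: voiceless /t̪/, voiced /d̪/.
alveolar: voiceless /t/, voiced /d/.
retroflex: voiceless /ʈ/, voiced —.
Gaps, from front to back: bilabial lacks voiceless (/p/); retroflex lacks voiced (/ɖ/).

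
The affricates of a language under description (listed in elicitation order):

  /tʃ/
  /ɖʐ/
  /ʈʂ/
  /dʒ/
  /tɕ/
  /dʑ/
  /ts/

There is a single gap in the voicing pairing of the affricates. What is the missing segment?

alveolar: voiceless /ts/, voiced —.
postalveolar: voiceless /tʃ/, voiced /dʒ/.
retroflex: voiceless /ʈʂ/, voiced /ɖʐ/.
alveolo-palatal: voiceless /tɕ/, voiced /dʑ/.
The alveolar row has no voiced member, so the gap is the voiced alveolar affricate /dz/.

/dz/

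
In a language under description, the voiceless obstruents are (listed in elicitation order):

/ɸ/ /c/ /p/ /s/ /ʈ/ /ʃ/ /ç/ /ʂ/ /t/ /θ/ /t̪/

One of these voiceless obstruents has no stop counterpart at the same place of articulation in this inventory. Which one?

/ʃ/

Bilabial: /p/ ~ /ɸ/
Dental: /t̪/ ~ /θ/
Alveolar: /t/ ~ /s/
Retroflex: /ʈ/ ~ /ʂ/
Palatal: /c/ ~ /ç/
Postalveolar: only /ʃ/ (fricative); no stop partner.
So /ʃ/ is the unpaired segment.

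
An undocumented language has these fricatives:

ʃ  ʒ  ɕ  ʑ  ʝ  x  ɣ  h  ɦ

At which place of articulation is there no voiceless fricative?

postalveolar: voiceless /ʃ/, voiced /ʒ/.
alveolo-palatal: voiceless /ɕ/, voiced /ʑ/.
palatal: voiceless —, voiced /ʝ/.
velar: voiceless /x/, voiced /ɣ/.
glottal: voiceless /h/, voiced /ɦ/.
Every place of articulation has a voiceless member except palatal, where /ç/ would be expected.

palatal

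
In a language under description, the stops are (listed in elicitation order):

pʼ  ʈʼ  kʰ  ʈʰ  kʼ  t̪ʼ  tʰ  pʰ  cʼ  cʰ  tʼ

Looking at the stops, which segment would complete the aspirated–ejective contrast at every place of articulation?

/t̪ʰ/

Aspirated: /pʰ/ (bilabial), /tʰ/ (alveolar), /ʈʰ/ (retroflex), /cʰ/ (palatal), /kʰ/ (velar).
Ejective: /pʼ/ (bilabial), /t̪ʼ/ (dental), /tʼ/ (alveolar), /ʈʼ/ (retroflex), /cʼ/ (palatal), /kʼ/ (velar).
The dental row has no aspirated member, so the gap is the aspirated dental stop /t̪ʰ/.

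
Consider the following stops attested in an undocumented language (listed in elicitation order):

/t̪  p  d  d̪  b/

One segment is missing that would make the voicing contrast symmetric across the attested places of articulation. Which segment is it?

/t/

bilabial: voiceless /p/, voiced /b/.
dental: voiceless /t̪/, voiced /d̪/.
alveolar: voiceless —, voiced /d/.
The alveolar row has no voiceless member, so the gap is the voiceless alveolar stop /t/.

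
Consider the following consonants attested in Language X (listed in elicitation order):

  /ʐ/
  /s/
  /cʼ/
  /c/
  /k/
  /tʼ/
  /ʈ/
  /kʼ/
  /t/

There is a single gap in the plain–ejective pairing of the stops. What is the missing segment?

place of articulation  plain     ejective
alveolar          t         tʼ      
retroflex         ʈ         —       
palatal           c         cʼ      
velar             k         kʼ      
The retroflex row has no ejective member, so the gap is the ejective retroflex stop /ʈʼ/.

/ʈʼ/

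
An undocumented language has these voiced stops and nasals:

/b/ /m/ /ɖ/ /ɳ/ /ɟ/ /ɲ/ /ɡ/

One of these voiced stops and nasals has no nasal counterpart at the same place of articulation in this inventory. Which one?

Bilabial: /b/ ~ /m/
Retroflex: /ɖ/ ~ /ɳ/
Palatal: /ɟ/ ~ /ɲ/
Velar: only /ɡ/ (oral stop); no nasal partner.
So /ɡ/ is the unpaired segment.

/ɡ/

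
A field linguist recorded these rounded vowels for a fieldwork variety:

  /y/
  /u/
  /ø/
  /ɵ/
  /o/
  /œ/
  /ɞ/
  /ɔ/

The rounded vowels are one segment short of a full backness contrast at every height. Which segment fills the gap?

/ʉ/

Front: /y/ (high), /ø/ (high-mid), /œ/ (low-mid).
Central: /ɵ/ (high-mid), /ɞ/ (low-mid).
Back: /u/ (high), /o/ (high-mid), /ɔ/ (low-mid).
The high row has no central member, so the gap is the high central rounded vowel /ʉ/.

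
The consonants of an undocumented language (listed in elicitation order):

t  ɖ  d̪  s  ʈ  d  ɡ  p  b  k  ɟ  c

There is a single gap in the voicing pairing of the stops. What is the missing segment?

place of articulation  voiceless  voiced  
bilabial          p         b       
dental            —         d̪      
alveolar          t         d       
retroflex         ʈ         ɖ       
palatal           c         ɟ       
velar             k         ɡ       
The dental row has no voiceless member, so the gap is the voiceless dental stop /t̪/.

/t̪/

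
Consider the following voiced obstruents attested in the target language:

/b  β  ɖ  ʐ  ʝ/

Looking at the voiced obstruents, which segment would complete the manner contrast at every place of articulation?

/ɟ/

bilabial: stop /b/, fricative /β/.
retroflex: stop /ɖ/, fricative /ʐ/.
palatal: stop —, fricative /ʝ/.
The palatal row has no stop member, so the gap is the palatal stop /ɟ/.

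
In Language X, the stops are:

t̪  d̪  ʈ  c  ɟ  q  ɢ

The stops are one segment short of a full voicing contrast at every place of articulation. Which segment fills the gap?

/ɖ/

Voiceless: /t̪/ (dental), /ʈ/ (retroflex), /c/ (palatal), /q/ (uvular).
Voiced: /d̪/ (dental), /ɟ/ (palatal), /ɢ/ (uvular).
The retroflex row has no voiced member, so the gap is the voiced retroflex stop /ɖ/.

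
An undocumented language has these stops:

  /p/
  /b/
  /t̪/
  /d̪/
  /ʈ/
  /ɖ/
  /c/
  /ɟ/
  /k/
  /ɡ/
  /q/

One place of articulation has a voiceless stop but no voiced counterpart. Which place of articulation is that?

place of articulation  voiceless  voiced  
bilabial          p         b       
dental            t̪        d̪      
retroflex         ʈ         ɖ       
palatal           c         ɟ       
velar             k         ɡ       
uvular            q         —       
Every place of articulation has a voiced member except uvular, where /ɢ/ would be expected.

uvular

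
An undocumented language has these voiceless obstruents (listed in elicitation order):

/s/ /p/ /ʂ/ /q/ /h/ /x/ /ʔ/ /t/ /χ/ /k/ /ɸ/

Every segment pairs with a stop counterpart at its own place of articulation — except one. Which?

/ʂ/

Bilabial: /p/ ~ /ɸ/
Alveolar: /t/ ~ /s/
Velar: /k/ ~ /x/
Uvular: /q/ ~ /χ/
Glottal: /ʔ/ ~ /h/
Retroflex: only /ʂ/ (fricative); no stop partner.
So /ʂ/ is the unpaired segment.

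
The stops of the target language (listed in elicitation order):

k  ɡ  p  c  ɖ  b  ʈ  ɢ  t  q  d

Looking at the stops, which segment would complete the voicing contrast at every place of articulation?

/ɟ/

Voiceless: /p/ (bilabial), /t/ (alveolar), /ʈ/ (retroflex), /c/ (palatal), /k/ (velar), /q/ (uvular).
Voiced: /b/ (bilabial), /d/ (alveolar), /ɖ/ (retroflex), /ɡ/ (velar), /ɢ/ (uvular).
The palatal row has no voiced member, so the gap is the voiced palatal stop /ɟ/.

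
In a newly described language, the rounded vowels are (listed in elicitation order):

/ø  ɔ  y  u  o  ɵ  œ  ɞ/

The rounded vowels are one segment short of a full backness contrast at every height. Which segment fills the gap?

height            front     central   back    
high              y         —         u       
high-mid          ø         ɵ         o       
low-mid           œ         ɞ         ɔ       
The high row has no central member, so the gap is the high central rounded vowel /ʉ/.

/ʉ/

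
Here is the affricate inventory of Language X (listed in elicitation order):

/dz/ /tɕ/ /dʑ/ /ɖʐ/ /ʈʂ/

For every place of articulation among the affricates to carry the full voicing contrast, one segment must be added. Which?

/ts/

alveolar: voiceless —, voiced /dz/.
retroflex: voiceless /ʈʂ/, voiced /ɖʐ/.
alveolo-palatal: voiceless /tɕ/, voiced /dʑ/.
The alveolar row has no voiceless member, so the gap is the voiceless alveolar affricate /ts/.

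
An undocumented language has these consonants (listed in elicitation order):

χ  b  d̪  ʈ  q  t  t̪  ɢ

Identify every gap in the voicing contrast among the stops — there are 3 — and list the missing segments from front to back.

/p/, /d/, /ɖ/

place of articulation  voiceless  voiced  
bilabial          —         b       
dental            t̪        d̪      
alveolar          t         —       
retroflex         ʈ         —       
uvular            q         ɢ       
Gaps, from front to back: bilabial lacks voiceless (/p/); alveolar lacks voiced (/d/); retroflex lacks voiced (/ɖ/).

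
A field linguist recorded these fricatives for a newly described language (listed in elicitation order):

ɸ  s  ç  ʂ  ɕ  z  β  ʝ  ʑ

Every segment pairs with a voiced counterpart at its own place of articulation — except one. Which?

Bilabial: /ɸ/ ~ /β/
Alveolar: /s/ ~ /z/
Alveolo-palatal: /ɕ/ ~ /ʑ/
Palatal: /ç/ ~ /ʝ/
Retroflex: only /ʂ/ (voiceless); no voiced partner.
So /ʂ/ is the unpaired segment.

/ʂ/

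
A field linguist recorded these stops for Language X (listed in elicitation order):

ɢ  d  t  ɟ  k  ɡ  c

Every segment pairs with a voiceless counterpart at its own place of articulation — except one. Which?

/ɢ/

Alveolar: /t/ ~ /d/
Palatal: /c/ ~ /ɟ/
Velar: /k/ ~ /ɡ/
Uvular: only /ɢ/ (voiced); no voiceless partner.
So /ɢ/ is the unpaired segment.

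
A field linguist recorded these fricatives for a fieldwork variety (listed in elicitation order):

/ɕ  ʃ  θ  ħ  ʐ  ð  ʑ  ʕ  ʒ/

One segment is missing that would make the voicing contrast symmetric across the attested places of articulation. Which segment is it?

/ʂ/

dental: voiceless /θ/, voiced /ð/.
postalveolar: voiceless /ʃ/, voiced /ʒ/.
retroflex: voiceless —, voiced /ʐ/.
alveolo-palatal: voiceless /ɕ/, voiced /ʑ/.
pharyngeal: voiceless /ħ/, voiced /ʕ/.
The retroflex row has no voiceless member, so the gap is the voiceless retroflex fricative /ʂ/.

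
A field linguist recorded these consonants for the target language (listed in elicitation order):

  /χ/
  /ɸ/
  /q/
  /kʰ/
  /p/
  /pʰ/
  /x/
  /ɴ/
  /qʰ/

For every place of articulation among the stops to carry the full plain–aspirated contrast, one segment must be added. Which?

/k/

place of articulation  plain     aspirated
bilabial          p         pʰ      
velar             —         kʰ      
uvular            q         qʰ      
The velar row has no plain member, so the gap is the plain velar stop /k/.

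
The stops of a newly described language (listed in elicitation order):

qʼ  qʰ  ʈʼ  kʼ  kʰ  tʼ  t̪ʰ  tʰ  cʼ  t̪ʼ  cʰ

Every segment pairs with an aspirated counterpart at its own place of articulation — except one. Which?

/ʈʼ/

Dental: /t̪ʰ/ ~ /t̪ʼ/
Alveolar: /tʰ/ ~ /tʼ/
Palatal: /cʰ/ ~ /cʼ/
Velar: /kʰ/ ~ /kʼ/
Uvular: /qʰ/ ~ /qʼ/
Retroflex: only /ʈʼ/ (ejective); no aspirated partner.
So /ʈʼ/ is the unpaired segment.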